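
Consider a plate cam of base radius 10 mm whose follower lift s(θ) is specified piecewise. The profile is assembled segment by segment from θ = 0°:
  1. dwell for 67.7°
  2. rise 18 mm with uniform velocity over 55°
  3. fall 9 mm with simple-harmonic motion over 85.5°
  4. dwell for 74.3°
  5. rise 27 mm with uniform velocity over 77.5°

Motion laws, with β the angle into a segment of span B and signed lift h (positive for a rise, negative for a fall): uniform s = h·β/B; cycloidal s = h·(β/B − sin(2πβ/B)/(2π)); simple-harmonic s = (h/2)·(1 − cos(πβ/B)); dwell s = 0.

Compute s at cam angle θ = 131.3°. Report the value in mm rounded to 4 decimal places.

seg 1 [0°–67.7°] dwell: s stays 0.0000
seg 2 [67.7°–122.7°] uniform, h=18: full span → s += 18 → s = 18.0000
seg 3 [122.7°–208.2°] simple-harmonic, h=-9: θ=131.3° here. β=8.6, B=85.5. -9/2·(1 − cos(π·0.1006)) = -0.2228 → s = 17.7772

17.7772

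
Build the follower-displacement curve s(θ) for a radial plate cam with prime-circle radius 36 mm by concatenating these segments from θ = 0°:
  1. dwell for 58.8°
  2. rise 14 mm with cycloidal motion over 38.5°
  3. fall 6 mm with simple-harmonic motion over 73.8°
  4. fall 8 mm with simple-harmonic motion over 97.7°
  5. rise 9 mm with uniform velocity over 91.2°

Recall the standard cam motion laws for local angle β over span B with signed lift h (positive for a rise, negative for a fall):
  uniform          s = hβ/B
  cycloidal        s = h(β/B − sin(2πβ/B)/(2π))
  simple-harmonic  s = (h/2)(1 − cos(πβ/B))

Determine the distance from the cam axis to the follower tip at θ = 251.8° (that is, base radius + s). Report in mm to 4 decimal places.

seg 1 [0°–58.8°] dwell: s stays 0.0000
seg 2 [58.8°–97.3°] cycloidal, h=14: full span → s += 14 → s = 14.0000
seg 3 [97.3°–171.1°] simple-harmonic, h=-6: full span → s += -6 → s = 8.0000
seg 4 [171.1°–268.8°] simple-harmonic, h=-8: θ=251.8° here. β=80.7, B=97.7. -8/2·(1 − cos(π·0.8260)) = -7.4171 → s = 0.5829
radial distance = base radius + s = 36 + 0.5829 = 36.5829

36.5829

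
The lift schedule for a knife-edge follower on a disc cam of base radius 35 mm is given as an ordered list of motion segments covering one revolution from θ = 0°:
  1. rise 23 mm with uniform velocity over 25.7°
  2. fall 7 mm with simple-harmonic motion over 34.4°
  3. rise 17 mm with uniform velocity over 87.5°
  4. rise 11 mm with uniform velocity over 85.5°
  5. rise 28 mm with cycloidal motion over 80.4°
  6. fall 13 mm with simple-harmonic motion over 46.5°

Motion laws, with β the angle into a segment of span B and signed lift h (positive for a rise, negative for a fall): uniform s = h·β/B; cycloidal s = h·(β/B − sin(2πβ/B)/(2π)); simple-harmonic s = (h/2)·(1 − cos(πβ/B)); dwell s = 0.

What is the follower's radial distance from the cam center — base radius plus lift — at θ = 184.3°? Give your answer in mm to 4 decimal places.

seg 1 [0°–25.7°] uniform, h=23: full span → s += 23 → s = 23.0000
seg 2 [25.7°–60.1°] simple-harmonic, h=-7: full span → s += -7 → s = 16.0000
seg 3 [60.1°–147.6°] uniform, h=17: full span → s += 17 → s = 33.0000
seg 4 [147.6°–233.1°] uniform, h=11: θ=184.3° here. β=36.7, B=85.5. 11·36.7/85.5 = 4.7216 → s = 37.7216
radial distance = base radius + s = 35 + 37.7216 = 72.7216

72.7216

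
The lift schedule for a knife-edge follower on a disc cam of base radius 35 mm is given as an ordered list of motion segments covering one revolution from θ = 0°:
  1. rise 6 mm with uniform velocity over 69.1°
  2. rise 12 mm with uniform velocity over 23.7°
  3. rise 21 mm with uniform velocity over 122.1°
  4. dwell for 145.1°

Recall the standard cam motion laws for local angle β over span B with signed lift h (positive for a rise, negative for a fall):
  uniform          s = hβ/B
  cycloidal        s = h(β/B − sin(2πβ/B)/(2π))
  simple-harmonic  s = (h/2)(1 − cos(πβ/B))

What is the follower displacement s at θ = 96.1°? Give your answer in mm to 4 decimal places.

seg 1 [0°–69.1°] uniform, h=6: full span → s += 6 → s = 6.0000
seg 2 [69.1°–92.8°] uniform, h=12: full span → s += 12 → s = 18.0000
seg 3 [92.8°–214.9°] uniform, h=21: θ=96.1° here. β=3.3, B=122.1. 21·3.3/122.1 = 0.5676 → s = 18.5676

18.5676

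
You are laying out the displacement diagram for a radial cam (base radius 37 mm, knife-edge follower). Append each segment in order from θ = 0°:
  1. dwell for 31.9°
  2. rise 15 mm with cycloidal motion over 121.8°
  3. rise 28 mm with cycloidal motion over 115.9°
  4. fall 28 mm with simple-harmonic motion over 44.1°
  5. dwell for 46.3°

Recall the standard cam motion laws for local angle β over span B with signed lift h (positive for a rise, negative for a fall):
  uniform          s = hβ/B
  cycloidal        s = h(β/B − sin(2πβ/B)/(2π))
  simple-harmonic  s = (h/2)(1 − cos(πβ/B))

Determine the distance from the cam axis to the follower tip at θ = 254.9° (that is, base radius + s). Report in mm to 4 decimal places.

seg 1 [0°–31.9°] dwell: s stays 0.0000
seg 2 [31.9°–153.7°] cycloidal, h=15: full span → s += 15 → s = 15.0000
seg 3 [153.7°–269.6°] cycloidal, h=28: θ=254.9° here. β=101.2, B=115.9. 28·(0.8732 − sin(2π·0.8732)/(2π)) = 27.6359 → s = 42.6359
radial distance = base radius + s = 37 + 42.6359 = 79.6359

79.6359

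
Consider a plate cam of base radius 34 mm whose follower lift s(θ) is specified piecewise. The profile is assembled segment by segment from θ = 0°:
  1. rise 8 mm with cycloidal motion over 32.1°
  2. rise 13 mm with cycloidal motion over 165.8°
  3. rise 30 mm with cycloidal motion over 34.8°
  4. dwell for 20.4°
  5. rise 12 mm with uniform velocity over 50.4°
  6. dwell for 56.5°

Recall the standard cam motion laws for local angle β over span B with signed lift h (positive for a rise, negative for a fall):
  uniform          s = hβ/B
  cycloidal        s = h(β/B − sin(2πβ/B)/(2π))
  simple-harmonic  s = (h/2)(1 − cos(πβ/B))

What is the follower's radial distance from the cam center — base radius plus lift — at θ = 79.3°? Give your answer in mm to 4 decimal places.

seg 1 [0°–32.1°] cycloidal, h=8: full span → s += 8 → s = 8.0000
seg 2 [32.1°–197.9°] cycloidal, h=13: θ=79.3° here. β=47.2, B=165.8. 13·(0.2847 − sin(2π·0.2847)/(2π)) = 1.6808 → s = 9.6808
radial distance = base radius + s = 34 + 9.6808 = 43.6808

43.6808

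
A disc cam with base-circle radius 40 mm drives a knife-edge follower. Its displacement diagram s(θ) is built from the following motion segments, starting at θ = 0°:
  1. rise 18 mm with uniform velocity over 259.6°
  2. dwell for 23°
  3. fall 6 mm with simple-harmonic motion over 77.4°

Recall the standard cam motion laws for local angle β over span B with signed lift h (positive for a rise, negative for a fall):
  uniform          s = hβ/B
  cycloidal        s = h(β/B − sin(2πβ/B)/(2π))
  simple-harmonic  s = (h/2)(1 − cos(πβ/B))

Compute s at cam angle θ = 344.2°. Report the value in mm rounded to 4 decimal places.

seg 1 [0°–259.6°] uniform, h=18: full span → s += 18 → s = 18.0000
seg 2 [259.6°–282.6°] dwell: s stays 18.0000
seg 3 [282.6°–360°] simple-harmonic, h=-6: θ=344.2° here. β=61.6, B=77.4. -6/2·(1 − cos(π·0.7959)) = -5.4039 → s = 12.5961

12.5961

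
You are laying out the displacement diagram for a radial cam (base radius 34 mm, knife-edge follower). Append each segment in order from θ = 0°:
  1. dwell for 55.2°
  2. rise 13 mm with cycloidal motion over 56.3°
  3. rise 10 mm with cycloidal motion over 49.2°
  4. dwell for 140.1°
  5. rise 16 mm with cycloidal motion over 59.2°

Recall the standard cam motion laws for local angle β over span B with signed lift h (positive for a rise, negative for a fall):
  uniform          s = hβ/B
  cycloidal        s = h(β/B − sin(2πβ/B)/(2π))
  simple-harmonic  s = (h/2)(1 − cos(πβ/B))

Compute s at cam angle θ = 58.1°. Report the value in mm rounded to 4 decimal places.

seg 1 [0°–55.2°] dwell: s stays 0.0000
seg 2 [55.2°–111.5°] cycloidal, h=13: θ=58.1° here. β=2.9, B=56.3. 13·(0.0515 − sin(2π·0.0515)/(2π)) = 0.0116 → s = 0.0116

0.0116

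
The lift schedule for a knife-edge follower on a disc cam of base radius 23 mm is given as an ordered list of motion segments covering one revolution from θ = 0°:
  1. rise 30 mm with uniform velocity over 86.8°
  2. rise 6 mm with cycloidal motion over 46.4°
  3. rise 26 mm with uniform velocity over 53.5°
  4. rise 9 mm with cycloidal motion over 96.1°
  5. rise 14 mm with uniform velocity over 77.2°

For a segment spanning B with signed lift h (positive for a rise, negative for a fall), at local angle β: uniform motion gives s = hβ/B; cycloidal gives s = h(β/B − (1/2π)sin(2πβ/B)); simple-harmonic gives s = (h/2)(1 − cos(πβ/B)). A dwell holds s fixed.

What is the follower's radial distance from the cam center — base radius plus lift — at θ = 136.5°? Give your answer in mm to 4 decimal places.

seg 1 [0°–86.8°] uniform, h=30: full span → s += 30 → s = 30.0000
seg 2 [86.8°–133.2°] cycloidal, h=6: full span → s += 6 → s = 36.0000
seg 3 [133.2°–186.7°] uniform, h=26: θ=136.5° here. β=3.3, B=53.5. 26·3.3/53.5 = 1.6037 → s = 37.6037
radial distance = base radius + s = 23 + 37.6037 = 60.6037

60.6037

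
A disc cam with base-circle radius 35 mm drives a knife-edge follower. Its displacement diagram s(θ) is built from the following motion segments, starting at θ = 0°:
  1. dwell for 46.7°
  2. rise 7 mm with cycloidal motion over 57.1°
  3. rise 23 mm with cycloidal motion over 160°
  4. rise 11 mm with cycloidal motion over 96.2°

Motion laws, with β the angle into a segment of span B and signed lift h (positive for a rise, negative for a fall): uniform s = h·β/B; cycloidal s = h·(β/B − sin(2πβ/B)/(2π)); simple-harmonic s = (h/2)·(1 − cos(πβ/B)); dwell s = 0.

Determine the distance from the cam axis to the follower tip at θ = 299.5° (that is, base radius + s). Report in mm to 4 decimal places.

seg 1 [0°–46.7°] dwell: s stays 0.0000
seg 2 [46.7°–103.8°] cycloidal, h=7: full span → s += 7 → s = 7.0000
seg 3 [103.8°–263.8°] cycloidal, h=23: full span → s += 23 → s = 30.0000
seg 4 [263.8°–360°] cycloidal, h=11: θ=299.5° here. β=35.7, B=96.2. 11·(0.3711 − sin(2π·0.3711)/(2π)) = 2.8142 → s = 32.8142
radial distance = base radius + s = 35 + 32.8142 = 67.8142

67.8142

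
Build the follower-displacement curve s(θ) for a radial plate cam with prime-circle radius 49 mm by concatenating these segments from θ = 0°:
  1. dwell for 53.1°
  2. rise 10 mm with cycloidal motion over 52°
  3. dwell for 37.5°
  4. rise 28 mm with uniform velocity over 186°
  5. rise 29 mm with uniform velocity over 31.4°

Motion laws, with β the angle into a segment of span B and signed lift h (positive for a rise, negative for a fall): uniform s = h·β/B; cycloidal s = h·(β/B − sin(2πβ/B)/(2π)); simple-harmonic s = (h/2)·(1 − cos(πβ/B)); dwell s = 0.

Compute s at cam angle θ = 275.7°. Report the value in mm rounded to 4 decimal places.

seg 1 [0°–53.1°] dwell: s stays 0.0000
seg 2 [53.1°–105.1°] cycloidal, h=10: full span → s += 10 → s = 10.0000
seg 3 [105.1°–142.6°] dwell: s stays 10.0000
seg 4 [142.6°–328.6°] uniform, h=28: θ=275.7° here. β=133.1, B=186. 28·133.1/186 = 20.0366 → s = 30.0366

30.0366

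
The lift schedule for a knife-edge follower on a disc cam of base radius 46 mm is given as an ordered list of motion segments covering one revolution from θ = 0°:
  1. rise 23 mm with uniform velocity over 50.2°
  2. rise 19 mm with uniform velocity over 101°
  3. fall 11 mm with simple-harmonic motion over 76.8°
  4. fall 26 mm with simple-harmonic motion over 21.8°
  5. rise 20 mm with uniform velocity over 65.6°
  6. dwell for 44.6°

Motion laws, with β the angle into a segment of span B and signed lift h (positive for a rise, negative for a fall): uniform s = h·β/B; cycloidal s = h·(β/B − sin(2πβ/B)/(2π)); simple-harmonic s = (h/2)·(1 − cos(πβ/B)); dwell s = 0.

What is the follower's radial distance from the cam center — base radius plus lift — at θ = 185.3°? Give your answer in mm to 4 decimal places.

seg 1 [0°–50.2°] uniform, h=23: full span → s += 23 → s = 23.0000
seg 2 [50.2°–151.2°] uniform, h=19: full span → s += 19 → s = 42.0000
seg 3 [151.2°–228°] simple-harmonic, h=-11: θ=185.3° here. β=34.1, B=76.8. -11/2·(1 − cos(π·0.4440)) = -4.5376 → s = 37.4624
radial distance = base radius + s = 46 + 37.4624 = 83.4624

83.4624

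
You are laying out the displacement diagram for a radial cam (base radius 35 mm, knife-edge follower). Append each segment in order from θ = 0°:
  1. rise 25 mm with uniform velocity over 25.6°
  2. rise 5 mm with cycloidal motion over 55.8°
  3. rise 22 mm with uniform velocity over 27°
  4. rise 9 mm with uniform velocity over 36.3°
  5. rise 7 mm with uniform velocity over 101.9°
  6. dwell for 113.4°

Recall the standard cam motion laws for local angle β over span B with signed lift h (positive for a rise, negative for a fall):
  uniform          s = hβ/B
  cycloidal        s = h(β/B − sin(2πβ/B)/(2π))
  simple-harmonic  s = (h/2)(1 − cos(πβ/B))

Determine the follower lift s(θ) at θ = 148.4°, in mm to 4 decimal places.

seg 1 [0°–25.6°] uniform, h=25: full span → s += 25 → s = 25.0000
seg 2 [25.6°–81.4°] cycloidal, h=5: full span → s += 5 → s = 30.0000
seg 3 [81.4°–108.4°] uniform, h=22: full span → s += 22 → s = 52.0000
seg 4 [108.4°–144.7°] uniform, h=9: full span → s += 9 → s = 61.0000
seg 5 [144.7°–246.6°] uniform, h=7: θ=148.4° here. β=3.7, B=101.9. 7·3.7/101.9 = 0.2542 → s = 61.2542

61.2542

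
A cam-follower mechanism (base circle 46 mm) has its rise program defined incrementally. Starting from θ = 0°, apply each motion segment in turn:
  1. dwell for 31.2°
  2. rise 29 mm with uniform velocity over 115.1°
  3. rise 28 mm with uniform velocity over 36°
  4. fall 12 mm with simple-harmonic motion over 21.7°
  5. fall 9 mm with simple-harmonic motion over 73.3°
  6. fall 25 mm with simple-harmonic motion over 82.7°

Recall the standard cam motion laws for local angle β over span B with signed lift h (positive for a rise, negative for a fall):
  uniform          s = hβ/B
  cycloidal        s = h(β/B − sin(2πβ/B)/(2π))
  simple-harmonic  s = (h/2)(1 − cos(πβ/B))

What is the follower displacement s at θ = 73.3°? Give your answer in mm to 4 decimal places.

seg 1 [0°–31.2°] dwell: s stays 0.0000
seg 2 [31.2°–146.3°] uniform, h=29: θ=73.3° here. β=42.1, B=115.1. 29·42.1/115.1 = 10.6073 → s = 10.6073

10.6073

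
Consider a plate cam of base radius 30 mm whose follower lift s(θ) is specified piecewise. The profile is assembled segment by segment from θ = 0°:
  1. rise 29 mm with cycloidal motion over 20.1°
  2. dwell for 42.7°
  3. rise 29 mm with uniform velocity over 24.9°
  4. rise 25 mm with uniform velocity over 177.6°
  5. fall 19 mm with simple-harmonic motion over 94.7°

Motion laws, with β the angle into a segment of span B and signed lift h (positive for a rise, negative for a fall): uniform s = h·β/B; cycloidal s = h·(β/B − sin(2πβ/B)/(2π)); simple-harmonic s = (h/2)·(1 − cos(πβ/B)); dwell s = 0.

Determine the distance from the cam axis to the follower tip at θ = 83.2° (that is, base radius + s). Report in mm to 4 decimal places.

seg 1 [0°–20.1°] cycloidal, h=29: full span → s += 29 → s = 29.0000
seg 2 [20.1°–62.8°] dwell: s stays 29.0000
seg 3 [62.8°–87.7°] uniform, h=29: θ=83.2° here. β=20.4, B=24.9. 29·20.4/24.9 = 23.7590 → s = 52.7590
radial distance = base radius + s = 30 + 52.7590 = 82.7590

82.7590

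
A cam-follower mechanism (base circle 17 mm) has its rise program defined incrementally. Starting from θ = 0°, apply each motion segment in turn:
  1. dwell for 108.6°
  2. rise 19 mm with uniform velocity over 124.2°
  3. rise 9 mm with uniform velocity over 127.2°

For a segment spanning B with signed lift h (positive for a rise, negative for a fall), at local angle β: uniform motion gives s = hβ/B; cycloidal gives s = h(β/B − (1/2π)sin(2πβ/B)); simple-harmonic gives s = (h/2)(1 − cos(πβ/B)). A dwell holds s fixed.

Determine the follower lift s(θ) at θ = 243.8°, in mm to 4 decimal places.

seg 1 [0°–108.6°] dwell: s stays 0.0000
seg 2 [108.6°–232.8°] uniform, h=19: full span → s += 19 → s = 19.0000
seg 3 [232.8°–360°] uniform, h=9: θ=243.8° here. β=11, B=127.2. 9·11/127.2 = 0.7783 → s = 19.7783

19.7783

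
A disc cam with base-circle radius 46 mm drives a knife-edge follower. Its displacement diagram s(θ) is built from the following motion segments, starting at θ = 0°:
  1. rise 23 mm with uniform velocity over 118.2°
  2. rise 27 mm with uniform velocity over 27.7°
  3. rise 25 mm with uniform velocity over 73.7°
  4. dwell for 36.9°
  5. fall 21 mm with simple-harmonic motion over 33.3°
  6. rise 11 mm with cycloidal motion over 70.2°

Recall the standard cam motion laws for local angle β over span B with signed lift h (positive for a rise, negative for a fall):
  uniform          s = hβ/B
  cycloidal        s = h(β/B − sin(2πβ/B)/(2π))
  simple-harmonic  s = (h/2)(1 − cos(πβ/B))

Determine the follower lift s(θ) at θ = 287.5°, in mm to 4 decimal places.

seg 1 [0°–118.2°] uniform, h=23: full span → s += 23 → s = 23.0000
seg 2 [118.2°–145.9°] uniform, h=27: full span → s += 27 → s = 50.0000
seg 3 [145.9°–219.6°] uniform, h=25: full span → s += 25 → s = 75.0000
seg 4 [219.6°–256.5°] dwell: s stays 75.0000
seg 5 [256.5°–289.8°] simple-harmonic, h=-21: θ=287.5° here. β=31, B=33.3. -21/2·(1 − cos(π·0.9309)) = -20.7538 → s = 54.2462

54.2462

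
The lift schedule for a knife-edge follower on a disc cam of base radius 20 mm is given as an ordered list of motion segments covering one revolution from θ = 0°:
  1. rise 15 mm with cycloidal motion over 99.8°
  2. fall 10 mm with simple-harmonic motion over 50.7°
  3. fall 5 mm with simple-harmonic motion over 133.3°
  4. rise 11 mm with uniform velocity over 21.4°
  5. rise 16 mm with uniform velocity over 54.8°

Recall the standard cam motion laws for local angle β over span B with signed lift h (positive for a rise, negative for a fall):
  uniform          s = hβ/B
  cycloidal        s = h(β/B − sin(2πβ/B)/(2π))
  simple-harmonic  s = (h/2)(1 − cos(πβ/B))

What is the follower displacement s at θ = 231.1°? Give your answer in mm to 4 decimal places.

seg 1 [0°–99.8°] cycloidal, h=15: full span → s += 15 → s = 15.0000
seg 2 [99.8°–150.5°] simple-harmonic, h=-10: full span → s += -10 → s = 5.0000
seg 3 [150.5°–283.8°] simple-harmonic, h=-5: θ=231.1° here. β=80.6, B=133.3. -5/2·(1 − cos(π·0.6047)) = -3.3072 → s = 1.6928

1.6928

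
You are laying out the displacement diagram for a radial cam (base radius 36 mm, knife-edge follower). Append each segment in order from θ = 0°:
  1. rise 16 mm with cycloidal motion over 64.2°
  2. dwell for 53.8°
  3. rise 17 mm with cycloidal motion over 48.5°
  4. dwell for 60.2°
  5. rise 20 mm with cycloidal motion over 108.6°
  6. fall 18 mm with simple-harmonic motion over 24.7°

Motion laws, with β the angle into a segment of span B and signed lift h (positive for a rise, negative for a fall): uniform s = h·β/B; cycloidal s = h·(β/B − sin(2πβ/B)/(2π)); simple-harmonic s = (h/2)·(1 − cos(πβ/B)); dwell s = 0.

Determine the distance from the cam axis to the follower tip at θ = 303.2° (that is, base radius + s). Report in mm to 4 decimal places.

seg 1 [0°–64.2°] cycloidal, h=16: full span → s += 16 → s = 16.0000
seg 2 [64.2°–118°] dwell: s stays 16.0000
seg 3 [118°–166.5°] cycloidal, h=17: full span → s += 17 → s = 33.0000
seg 4 [166.5°–226.7°] dwell: s stays 33.0000
seg 5 [226.7°–335.3°] cycloidal, h=20: θ=303.2° here. β=76.5, B=108.6. 20·(0.7044 − sin(2π·0.7044)/(2π)) = 17.1419 → s = 50.1419
radial distance = base radius + s = 36 + 50.1419 = 86.1419

86.1419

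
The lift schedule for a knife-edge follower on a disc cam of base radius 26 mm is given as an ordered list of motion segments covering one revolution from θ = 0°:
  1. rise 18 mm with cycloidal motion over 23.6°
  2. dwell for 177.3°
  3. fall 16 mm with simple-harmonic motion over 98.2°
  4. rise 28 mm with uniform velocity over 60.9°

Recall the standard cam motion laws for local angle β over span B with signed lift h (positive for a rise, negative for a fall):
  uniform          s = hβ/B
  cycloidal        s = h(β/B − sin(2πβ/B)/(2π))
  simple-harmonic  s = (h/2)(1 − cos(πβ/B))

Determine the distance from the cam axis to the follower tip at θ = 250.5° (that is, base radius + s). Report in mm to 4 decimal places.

seg 1 [0°–23.6°] cycloidal, h=18: full span → s += 18 → s = 18.0000
seg 2 [23.6°–200.9°] dwell: s stays 18.0000
seg 3 [200.9°–299.1°] simple-harmonic, h=-16: θ=250.5° here. β=49.6, B=98.2. -16/2·(1 − cos(π·0.5051)) = -8.1280 → s = 9.8720
radial distance = base radius + s = 26 + 9.8720 = 35.8720

35.8720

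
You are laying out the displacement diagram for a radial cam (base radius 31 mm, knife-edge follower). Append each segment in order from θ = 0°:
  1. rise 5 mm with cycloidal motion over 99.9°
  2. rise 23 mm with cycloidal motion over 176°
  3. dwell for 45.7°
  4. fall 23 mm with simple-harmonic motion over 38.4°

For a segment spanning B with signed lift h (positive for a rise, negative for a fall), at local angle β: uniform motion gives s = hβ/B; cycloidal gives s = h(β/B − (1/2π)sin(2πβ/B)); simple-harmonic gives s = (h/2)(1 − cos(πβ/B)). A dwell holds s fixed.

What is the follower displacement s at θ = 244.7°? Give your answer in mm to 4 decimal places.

seg 1 [0°–99.9°] cycloidal, h=5: full span → s += 5 → s = 5.0000
seg 2 [99.9°–275.9°] cycloidal, h=23: θ=244.7° here. β=144.8, B=176. 23·(0.8227 − sin(2π·0.8227)/(2π)) = 22.2077 → s = 27.2077

27.2077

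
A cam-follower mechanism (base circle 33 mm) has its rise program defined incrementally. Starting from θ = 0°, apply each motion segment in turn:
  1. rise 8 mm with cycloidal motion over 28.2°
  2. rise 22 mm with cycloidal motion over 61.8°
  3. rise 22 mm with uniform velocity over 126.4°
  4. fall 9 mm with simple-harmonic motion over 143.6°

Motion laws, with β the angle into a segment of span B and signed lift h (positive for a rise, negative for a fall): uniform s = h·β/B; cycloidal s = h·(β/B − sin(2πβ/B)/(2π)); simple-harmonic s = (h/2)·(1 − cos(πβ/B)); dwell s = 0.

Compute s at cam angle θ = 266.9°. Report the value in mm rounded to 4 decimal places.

seg 1 [0°–28.2°] cycloidal, h=8: full span → s += 8 → s = 8.0000
seg 2 [28.2°–90°] cycloidal, h=22: full span → s += 22 → s = 30.0000
seg 3 [90°–216.4°] uniform, h=22: full span → s += 22 → s = 52.0000
seg 4 [216.4°–360°] simple-harmonic, h=-9: θ=266.9° here. β=50.5, B=143.6. -9/2·(1 − cos(π·0.3517)) = -2.4781 → s = 49.5219

49.5219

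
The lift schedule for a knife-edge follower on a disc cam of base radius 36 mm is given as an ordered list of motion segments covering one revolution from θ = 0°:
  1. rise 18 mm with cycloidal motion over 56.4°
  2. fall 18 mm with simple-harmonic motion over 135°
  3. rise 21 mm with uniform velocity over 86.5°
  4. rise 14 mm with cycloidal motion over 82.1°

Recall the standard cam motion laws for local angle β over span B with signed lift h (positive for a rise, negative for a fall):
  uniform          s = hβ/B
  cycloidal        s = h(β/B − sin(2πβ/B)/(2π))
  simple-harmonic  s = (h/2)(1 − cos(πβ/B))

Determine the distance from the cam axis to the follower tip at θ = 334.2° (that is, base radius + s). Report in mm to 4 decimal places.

seg 1 [0°–56.4°] cycloidal, h=18: full span → s += 18 → s = 18.0000
seg 2 [56.4°–191.4°] simple-harmonic, h=-18: full span → s += -18 → s = 0.0000
seg 3 [191.4°–277.9°] uniform, h=21: full span → s += 21 → s = 21.0000
seg 4 [277.9°–360°] cycloidal, h=14: θ=334.2° here. β=56.3, B=82.1. 14·(0.6857 − sin(2π·0.6857)/(2π)) = 11.6495 → s = 32.6495
radial distance = base radius + s = 36 + 32.6495 = 68.6495

68.6495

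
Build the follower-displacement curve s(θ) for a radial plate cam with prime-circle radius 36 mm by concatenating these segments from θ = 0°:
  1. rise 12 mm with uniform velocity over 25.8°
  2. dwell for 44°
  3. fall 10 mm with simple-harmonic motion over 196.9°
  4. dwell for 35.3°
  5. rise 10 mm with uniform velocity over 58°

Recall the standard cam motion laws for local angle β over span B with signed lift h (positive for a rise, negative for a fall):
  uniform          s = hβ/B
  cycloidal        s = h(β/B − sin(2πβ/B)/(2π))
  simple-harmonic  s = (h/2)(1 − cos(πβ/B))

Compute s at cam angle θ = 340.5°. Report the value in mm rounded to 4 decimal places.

seg 1 [0°–25.8°] uniform, h=12: full span → s += 12 → s = 12.0000
seg 2 [25.8°–69.8°] dwell: s stays 12.0000
seg 3 [69.8°–266.7°] simple-harmonic, h=-10: full span → s += -10 → s = 2.0000
seg 4 [266.7°–302°] dwell: s stays 2.0000
seg 5 [302°–360°] uniform, h=10: θ=340.5° here. β=38.5, B=58. 10·38.5/58 = 6.6379 → s = 8.6379

8.6379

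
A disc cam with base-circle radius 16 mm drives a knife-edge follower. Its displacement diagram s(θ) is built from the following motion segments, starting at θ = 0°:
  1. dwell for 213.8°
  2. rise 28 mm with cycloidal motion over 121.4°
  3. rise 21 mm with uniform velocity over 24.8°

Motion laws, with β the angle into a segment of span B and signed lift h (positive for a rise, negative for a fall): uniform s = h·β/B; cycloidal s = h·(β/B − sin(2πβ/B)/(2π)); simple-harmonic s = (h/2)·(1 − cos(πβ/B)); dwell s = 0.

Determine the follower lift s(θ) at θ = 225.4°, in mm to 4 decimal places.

seg 1 [0°–213.8°] dwell: s stays 0.0000
seg 2 [213.8°–335.2°] cycloidal, h=28: θ=225.4° here. β=11.6, B=121.4. 28·(0.0956 − sin(2π·0.0956)/(2π)) = 0.1579 → s = 0.1579

0.1579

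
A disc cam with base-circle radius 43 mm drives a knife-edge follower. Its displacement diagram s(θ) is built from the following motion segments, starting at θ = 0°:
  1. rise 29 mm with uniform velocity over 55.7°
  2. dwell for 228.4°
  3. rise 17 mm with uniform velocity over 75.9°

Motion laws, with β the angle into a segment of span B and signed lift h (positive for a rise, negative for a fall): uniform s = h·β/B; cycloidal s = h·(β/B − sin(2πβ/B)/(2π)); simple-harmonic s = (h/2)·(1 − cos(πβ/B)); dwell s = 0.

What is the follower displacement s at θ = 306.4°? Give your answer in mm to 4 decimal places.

seg 1 [0°–55.7°] uniform, h=29: full span → s += 29 → s = 29.0000
seg 2 [55.7°–284.1°] dwell: s stays 29.0000
seg 3 [284.1°–360°] uniform, h=17: θ=306.4° here. β=22.3, B=75.9. 17·22.3/75.9 = 4.9947 → s = 33.9947

33.9947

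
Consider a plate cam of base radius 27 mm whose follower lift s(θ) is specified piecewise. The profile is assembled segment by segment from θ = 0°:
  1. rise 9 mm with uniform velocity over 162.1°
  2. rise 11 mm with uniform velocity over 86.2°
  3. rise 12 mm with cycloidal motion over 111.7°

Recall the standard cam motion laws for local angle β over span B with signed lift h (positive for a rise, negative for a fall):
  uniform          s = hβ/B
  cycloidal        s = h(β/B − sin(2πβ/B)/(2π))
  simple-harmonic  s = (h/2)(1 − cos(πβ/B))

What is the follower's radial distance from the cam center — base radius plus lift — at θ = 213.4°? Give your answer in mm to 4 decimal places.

seg 1 [0°–162.1°] uniform, h=9: full span → s += 9 → s = 9.0000
seg 2 [162.1°–248.3°] uniform, h=11: θ=213.4° here. β=51.3, B=86.2. 11·51.3/86.2 = 6.5464 → s = 15.5464
radial distance = base radius + s = 27 + 15.5464 = 42.5464

42.5464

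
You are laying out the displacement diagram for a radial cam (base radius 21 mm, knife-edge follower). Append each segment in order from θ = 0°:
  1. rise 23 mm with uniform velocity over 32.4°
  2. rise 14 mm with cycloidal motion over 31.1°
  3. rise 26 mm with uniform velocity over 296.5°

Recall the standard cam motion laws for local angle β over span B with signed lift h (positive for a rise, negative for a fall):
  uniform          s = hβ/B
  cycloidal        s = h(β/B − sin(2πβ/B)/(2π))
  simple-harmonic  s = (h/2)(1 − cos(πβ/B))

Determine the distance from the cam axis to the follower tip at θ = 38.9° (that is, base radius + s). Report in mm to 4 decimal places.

seg 1 [0°–32.4°] uniform, h=23: full span → s += 23 → s = 23.0000
seg 2 [32.4°–63.5°] cycloidal, h=14: θ=38.9° here. β=6.5, B=31.1. 14·(0.2090 − sin(2π·0.2090)/(2π)) = 0.7714 → s = 23.7714
radial distance = base radius + s = 21 + 23.7714 = 44.7714

44.7714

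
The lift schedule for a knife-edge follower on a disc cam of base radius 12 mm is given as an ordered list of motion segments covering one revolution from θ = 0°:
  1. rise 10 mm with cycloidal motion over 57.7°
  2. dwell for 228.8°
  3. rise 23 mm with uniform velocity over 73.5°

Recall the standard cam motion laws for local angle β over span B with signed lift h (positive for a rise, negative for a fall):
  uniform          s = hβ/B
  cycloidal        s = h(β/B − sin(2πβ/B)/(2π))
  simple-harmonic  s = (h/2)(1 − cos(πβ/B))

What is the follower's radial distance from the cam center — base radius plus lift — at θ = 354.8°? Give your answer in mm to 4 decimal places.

seg 1 [0°–57.7°] cycloidal, h=10: full span → s += 10 → s = 10.0000
seg 2 [57.7°–286.5°] dwell: s stays 10.0000
seg 3 [286.5°–360°] uniform, h=23: θ=354.8° here. β=68.3, B=73.5. 23·68.3/73.5 = 21.3728 → s = 31.3728
radial distance = base radius + s = 12 + 31.3728 = 43.3728

43.3728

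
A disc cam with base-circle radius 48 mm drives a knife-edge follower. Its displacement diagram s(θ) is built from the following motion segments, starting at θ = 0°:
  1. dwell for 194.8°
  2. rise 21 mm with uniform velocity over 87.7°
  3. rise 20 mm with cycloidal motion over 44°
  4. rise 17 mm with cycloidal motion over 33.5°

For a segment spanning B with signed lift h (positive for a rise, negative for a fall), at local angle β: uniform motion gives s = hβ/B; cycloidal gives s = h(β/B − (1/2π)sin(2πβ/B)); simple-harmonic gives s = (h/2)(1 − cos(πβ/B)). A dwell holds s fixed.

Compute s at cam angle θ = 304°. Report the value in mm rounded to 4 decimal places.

seg 1 [0°–194.8°] dwell: s stays 0.0000
seg 2 [194.8°–282.5°] uniform, h=21: full span → s += 21 → s = 21.0000
seg 3 [282.5°–326.5°] cycloidal, h=20: θ=304° here. β=21.5, B=44. 20·(0.4886 − sin(2π·0.4886)/(2π)) = 9.5456 → s = 30.5456

30.5456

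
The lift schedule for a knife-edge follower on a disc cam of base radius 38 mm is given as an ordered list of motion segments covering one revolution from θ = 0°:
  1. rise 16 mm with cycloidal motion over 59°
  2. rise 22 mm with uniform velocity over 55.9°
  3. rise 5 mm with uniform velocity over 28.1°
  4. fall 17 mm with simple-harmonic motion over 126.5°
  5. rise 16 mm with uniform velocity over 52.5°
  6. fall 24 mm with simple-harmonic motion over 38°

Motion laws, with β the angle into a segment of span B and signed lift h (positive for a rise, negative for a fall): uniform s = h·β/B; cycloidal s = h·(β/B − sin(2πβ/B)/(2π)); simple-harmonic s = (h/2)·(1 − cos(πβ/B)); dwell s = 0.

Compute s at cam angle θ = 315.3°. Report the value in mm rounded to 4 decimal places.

seg 1 [0°–59°] cycloidal, h=16: full span → s += 16 → s = 16.0000
seg 2 [59°–114.9°] uniform, h=22: full span → s += 22 → s = 38.0000
seg 3 [114.9°–143°] uniform, h=5: full span → s += 5 → s = 43.0000
seg 4 [143°–269.5°] simple-harmonic, h=-17: full span → s += -17 → s = 26.0000
seg 5 [269.5°–322°] uniform, h=16: θ=315.3° here. β=45.8, B=52.5. 16·45.8/52.5 = 13.9581 → s = 39.9581

39.9581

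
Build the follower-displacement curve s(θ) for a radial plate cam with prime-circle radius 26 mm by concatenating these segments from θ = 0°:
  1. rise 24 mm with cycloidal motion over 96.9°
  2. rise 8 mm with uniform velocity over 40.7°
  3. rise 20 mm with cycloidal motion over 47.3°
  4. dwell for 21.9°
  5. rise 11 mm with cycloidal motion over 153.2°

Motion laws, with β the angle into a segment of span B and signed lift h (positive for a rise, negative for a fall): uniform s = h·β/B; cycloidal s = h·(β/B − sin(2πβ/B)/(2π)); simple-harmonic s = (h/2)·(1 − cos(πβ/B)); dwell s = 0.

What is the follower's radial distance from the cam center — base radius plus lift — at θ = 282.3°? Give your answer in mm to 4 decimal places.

seg 1 [0°–96.9°] cycloidal, h=24: full span → s += 24 → s = 24.0000
seg 2 [96.9°–137.6°] uniform, h=8: full span → s += 8 → s = 32.0000
seg 3 [137.6°–184.9°] cycloidal, h=20: full span → s += 20 → s = 52.0000
seg 4 [184.9°–206.8°] dwell: s stays 52.0000
seg 5 [206.8°–360°] cycloidal, h=11: θ=282.3° here. β=75.5, B=153.2. 11·(0.4928 − sin(2π·0.4928)/(2π)) = 5.3421 → s = 57.3421
radial distance = base radius + s = 26 + 57.3421 = 83.3421

83.3421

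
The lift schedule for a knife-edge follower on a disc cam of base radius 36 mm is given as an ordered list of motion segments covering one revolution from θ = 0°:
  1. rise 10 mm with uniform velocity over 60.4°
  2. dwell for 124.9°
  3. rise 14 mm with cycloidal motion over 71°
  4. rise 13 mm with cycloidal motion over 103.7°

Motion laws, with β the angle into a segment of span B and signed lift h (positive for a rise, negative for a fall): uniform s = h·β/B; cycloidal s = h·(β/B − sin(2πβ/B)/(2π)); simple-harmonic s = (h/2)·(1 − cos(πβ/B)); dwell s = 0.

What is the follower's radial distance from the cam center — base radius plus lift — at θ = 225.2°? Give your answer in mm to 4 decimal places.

seg 1 [0°–60.4°] uniform, h=10: full span → s += 10 → s = 10.0000
seg 2 [60.4°–185.3°] dwell: s stays 10.0000
seg 3 [185.3°–256.3°] cycloidal, h=14: θ=225.2° here. β=39.9, B=71. 14·(0.5620 − sin(2π·0.5620)/(2π)) = 8.7135 → s = 18.7135
radial distance = base radius + s = 36 + 18.7135 = 54.7135

54.7135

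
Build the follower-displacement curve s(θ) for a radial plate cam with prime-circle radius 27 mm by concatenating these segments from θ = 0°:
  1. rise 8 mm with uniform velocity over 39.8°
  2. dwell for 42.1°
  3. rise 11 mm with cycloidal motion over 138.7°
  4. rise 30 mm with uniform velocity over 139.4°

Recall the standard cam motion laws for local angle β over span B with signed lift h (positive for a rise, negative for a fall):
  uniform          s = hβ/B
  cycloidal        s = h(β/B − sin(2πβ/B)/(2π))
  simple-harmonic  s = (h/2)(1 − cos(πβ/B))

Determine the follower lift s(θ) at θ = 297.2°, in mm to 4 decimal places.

seg 1 [0°–39.8°] uniform, h=8: full span → s += 8 → s = 8.0000
seg 2 [39.8°–81.9°] dwell: s stays 8.0000
seg 3 [81.9°–220.6°] cycloidal, h=11: full span → s += 11 → s = 19.0000
seg 4 [220.6°–360°] uniform, h=30: θ=297.2° here. β=76.6, B=139.4. 30·76.6/139.4 = 16.4849 → s = 35.4849

35.4849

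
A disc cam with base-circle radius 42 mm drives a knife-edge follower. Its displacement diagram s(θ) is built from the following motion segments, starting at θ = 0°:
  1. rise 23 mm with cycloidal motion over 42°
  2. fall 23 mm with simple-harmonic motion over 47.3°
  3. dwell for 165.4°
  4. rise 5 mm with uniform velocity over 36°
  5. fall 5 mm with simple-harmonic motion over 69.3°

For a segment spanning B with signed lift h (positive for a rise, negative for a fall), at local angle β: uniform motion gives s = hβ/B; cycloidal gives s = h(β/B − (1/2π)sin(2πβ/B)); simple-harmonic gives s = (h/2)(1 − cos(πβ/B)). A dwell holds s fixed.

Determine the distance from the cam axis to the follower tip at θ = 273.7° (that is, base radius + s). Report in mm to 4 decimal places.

seg 1 [0°–42°] cycloidal, h=23: full span → s += 23 → s = 23.0000
seg 2 [42°–89.3°] simple-harmonic, h=-23: full span → s += -23 → s = 0.0000
seg 3 [89.3°–254.7°] dwell: s stays 0.0000
seg 4 [254.7°–290.7°] uniform, h=5: θ=273.7° here. β=19, B=36. 5·19/36 = 2.6389 → s = 2.6389
radial distance = base radius + s = 42 + 2.6389 = 44.6389

44.6389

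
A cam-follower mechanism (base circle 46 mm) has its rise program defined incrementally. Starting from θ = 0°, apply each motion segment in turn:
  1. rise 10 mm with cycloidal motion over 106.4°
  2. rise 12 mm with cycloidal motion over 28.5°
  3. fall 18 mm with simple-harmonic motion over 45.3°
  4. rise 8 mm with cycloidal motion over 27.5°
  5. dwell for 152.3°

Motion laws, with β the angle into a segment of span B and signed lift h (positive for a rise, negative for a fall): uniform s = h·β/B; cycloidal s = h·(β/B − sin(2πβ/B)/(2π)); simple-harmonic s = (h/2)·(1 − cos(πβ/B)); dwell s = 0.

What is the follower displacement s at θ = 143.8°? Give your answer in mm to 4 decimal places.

seg 1 [0°–106.4°] cycloidal, h=10: full span → s += 10 → s = 10.0000
seg 2 [106.4°–134.9°] cycloidal, h=12: full span → s += 12 → s = 22.0000
seg 3 [134.9°–180.2°] simple-harmonic, h=-18: θ=143.8° here. β=8.9, B=45.3. -18/2·(1 − cos(π·0.1965)) = -1.6606 → s = 20.3394

20.3394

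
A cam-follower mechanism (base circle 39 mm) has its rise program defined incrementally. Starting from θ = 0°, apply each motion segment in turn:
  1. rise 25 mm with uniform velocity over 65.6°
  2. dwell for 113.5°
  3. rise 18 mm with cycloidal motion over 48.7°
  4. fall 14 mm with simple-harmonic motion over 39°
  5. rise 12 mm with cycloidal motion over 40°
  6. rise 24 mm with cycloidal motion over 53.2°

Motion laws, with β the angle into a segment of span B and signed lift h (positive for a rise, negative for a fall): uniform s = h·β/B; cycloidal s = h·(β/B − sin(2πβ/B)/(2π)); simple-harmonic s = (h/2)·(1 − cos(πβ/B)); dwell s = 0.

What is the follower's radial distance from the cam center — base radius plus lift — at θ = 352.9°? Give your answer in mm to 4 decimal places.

seg 1 [0°–65.6°] uniform, h=25: full span → s += 25 → s = 25.0000
seg 2 [65.6°–179.1°] dwell: s stays 25.0000
seg 3 [179.1°–227.8°] cycloidal, h=18: full span → s += 18 → s = 43.0000
seg 4 [227.8°–266.8°] simple-harmonic, h=-14: full span → s += -14 → s = 29.0000
seg 5 [266.8°–306.8°] cycloidal, h=12: full span → s += 12 → s = 41.0000
seg 6 [306.8°–360°] cycloidal, h=24: θ=352.9° here. β=46.1, B=53.2. 24·(0.8665 − sin(2π·0.8665)/(2π)) = 23.6376 → s = 64.6376
radial distance = base radius + s = 39 + 64.6376 = 103.6376

103.6376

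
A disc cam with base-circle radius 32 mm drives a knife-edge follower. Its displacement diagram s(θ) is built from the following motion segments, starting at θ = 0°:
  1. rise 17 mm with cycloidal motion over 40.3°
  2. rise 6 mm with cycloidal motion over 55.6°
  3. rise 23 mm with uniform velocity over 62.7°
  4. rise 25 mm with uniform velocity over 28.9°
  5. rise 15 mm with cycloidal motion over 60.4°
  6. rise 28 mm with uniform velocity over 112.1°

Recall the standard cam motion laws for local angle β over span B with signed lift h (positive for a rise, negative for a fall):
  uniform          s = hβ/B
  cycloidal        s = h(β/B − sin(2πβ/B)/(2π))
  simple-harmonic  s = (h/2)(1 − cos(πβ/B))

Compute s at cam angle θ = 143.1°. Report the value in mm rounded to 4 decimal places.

seg 1 [0°–40.3°] cycloidal, h=17: full span → s += 17 → s = 17.0000
seg 2 [40.3°–95.9°] cycloidal, h=6: full span → s += 6 → s = 23.0000
seg 3 [95.9°–158.6°] uniform, h=23: θ=143.1° here. β=47.2, B=62.7. 23·47.2/62.7 = 17.3142 → s = 40.3142

40.3142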